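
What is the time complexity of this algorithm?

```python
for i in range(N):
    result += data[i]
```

Time complexity: O(n).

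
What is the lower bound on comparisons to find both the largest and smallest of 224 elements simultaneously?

Pair elements first (floor(224/2) comparisons), then find max among winners and min among losers. Total: ceil(3*224/2) - 2 = 334 comparisons.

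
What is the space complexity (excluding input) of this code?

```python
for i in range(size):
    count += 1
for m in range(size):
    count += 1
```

Space complexity: O(1).
Only a constant amount of auxiliary storage is used; nothing grows with n.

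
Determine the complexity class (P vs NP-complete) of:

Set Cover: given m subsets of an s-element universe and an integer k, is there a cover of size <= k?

This problem is NP-complete: one of Karp's 21 NP-complete problems (with k part of the input).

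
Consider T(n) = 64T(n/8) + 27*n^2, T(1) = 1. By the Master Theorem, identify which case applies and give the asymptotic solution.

a=64, b=8, f(n)=27*n^2.
log_8(64) = 2, so n^(log_b(a)) = n^2.
f(n) = Theta(n^2), so Case 2 applies.
T(n) = Theta(n^2 log n).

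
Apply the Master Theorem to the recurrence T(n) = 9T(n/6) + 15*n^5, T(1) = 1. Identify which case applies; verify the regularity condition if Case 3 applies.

a=9, b=6, f(n)=15*n^5.
log_6(9) = 1.226 < 5.
f(n) = Omega(n^(1.226+epsilon)) for some epsilon > 0, so Case 3 is the candidate.
Regularity: a*f(n/b) = 9*15*(n/6)^5 = (9/7776)*15*n^5 <= c*f(n) with c = 9/7776 < 1. Satisfied.
Case 3: T(n) = Theta(n^5).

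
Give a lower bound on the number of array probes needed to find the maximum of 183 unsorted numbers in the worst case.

Adversary: any unprobed cell could hold a value larger than everything seen so far. If fewer than 183 cells are probed, the adversary places the max in an unprobed cell. So all 183 cells must be examined; together with 183-1 comparisons this is tight.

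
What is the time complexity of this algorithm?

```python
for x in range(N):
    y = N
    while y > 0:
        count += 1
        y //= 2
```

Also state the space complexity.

Time complexity: O(n log n).
Space complexity: O(1).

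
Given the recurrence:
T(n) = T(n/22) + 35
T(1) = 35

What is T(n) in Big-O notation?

Each step divides n by 22 and adds 35. After log_22(n) steps, T(n) = O(log n).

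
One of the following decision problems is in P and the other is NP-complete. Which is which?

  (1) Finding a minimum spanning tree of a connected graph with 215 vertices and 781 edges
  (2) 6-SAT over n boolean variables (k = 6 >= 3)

(1) is P: Kruskal's / Prim's algorithms run in polynomial time.
(2) is NP-complete: 3-SAT is NP-complete (Cook-Levin); k-SAT for k>=3 reduces from 3-SAT.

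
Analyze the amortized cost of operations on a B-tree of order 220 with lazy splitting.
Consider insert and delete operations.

In a B-tree of order 220, a node splits when it has 220 keys. With lazy splitting, we use potential Phi = number of full nodes + number of near-empty nodes. Each split costs O(1) but reduces potential. Between splits, at least 110 insertions must occur in that node. Amortized structural cost is O(1) per operation, plus O(log_220 n) traversal.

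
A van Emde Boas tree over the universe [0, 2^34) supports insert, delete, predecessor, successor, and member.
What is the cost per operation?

vEB recursively partitions [0, 17179869184) into sqrt(u) clusters of size sqrt(u). Each operation recurses into either one cluster or the summary, never both: T(u) = T(sqrt(u)) + O(1) => T(u) = O(log log u) = O(log 34). This is worst-case, not just amortized.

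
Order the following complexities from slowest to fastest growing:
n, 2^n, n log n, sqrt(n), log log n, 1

Ordered by growth rate: 1 < log log n < sqrt(n) < n < n log n < 2^n.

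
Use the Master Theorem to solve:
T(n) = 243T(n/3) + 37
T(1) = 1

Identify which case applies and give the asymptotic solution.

a=243, b=3, f(n)=37.
log_3(243) = 5 > 0.
Since f(n) = O(n^0) is polynomially smaller than n^5, Case 1 applies.
T(n) = Theta(n^5).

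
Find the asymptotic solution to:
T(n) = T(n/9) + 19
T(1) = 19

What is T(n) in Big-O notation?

Each step divides n by 9 and adds 19. After log_9(n) steps, T(n) = O(log n).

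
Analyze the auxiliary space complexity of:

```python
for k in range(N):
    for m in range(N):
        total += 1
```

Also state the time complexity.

Space complexity: O(1).
Only a constant amount of auxiliary storage is used; nothing grows with n.
Time complexity: O(n^2).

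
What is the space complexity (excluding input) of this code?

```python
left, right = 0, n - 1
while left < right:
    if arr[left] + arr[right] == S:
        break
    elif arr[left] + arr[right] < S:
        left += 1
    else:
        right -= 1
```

Space complexity: O(1).
Only a constant amount of auxiliary storage is used; nothing grows with n.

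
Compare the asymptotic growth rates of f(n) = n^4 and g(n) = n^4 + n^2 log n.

f(n) = n^4 and g(n) = n^4 + n^2 log n are Theta of each other: the lower-order n^2 log n term is o(n^4); both are Theta(n^4).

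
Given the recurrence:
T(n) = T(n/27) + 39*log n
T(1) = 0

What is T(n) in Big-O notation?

Each of the log_27(n) levels adds O(log n). T(n) = O(log^2 n).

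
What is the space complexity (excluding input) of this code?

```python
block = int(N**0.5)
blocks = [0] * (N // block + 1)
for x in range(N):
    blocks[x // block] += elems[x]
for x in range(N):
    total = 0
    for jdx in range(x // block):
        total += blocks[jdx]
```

Space complexity: O(sqrt(n)).
Storage scales with sqrt(n).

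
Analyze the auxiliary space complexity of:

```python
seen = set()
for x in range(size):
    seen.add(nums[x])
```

Space complexity: O(n).
Auxiliary storage grows linearly with the input size n in the worst case.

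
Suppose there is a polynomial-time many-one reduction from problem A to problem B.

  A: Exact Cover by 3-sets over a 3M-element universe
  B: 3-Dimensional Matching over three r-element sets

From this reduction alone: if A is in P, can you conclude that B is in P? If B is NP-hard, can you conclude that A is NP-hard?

A poly-time reduction A <=_p B transfers tractability DOWN (B easy => A easy) and hardness UP (A hard => B hard), not the reverse.
From A in P, the reduction alone does NOT give B in P: any problem in P trivially reduces to SAT, yet SAT is not known to be in P.
From B NP-hard, the reduction alone does NOT give A NP-hard: again, easy problems reduce to hard ones.
(Here in fact A is NP-complete and B is NP-complete.)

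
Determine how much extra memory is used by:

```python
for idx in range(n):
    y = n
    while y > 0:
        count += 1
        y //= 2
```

Space complexity: O(1).
Only a constant amount of auxiliary storage is used; nothing grows with n.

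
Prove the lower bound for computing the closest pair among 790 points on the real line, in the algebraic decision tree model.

Reduction from element distinctness: given 790 reals, the closest-pair distance is 0 iff two are equal. Element distinctness has an Omega(n log n) lower bound in the algebraic decision tree model (Ben-Or). Therefore closest pair on a line also requires Omega(n log n). Sorting then a linear scan achieves this.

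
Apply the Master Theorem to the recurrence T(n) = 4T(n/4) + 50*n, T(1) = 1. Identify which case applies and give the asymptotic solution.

a=4, b=4, f(n)=50*n.
log_4(4) = 1, so n^(log_b(a)) = n.
f(n) = Theta(n), so Case 2 applies.
T(n) = Theta(n log n).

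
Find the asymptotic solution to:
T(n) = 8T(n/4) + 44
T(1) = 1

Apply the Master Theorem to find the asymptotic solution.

a=8, b=4, f(n)=44. log_4(8) = 1.5. Case 1 of Master Theorem: T(n) = O(n^1.5).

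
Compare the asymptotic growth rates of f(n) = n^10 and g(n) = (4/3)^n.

g(n) = (4/3)^n grows faster: (4/3)^n is exponential with base 4/3 > 1, dominating every polynomial.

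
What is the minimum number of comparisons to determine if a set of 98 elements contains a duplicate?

Determining if 98 elements are all distinct requires Omega(n log n) comparisons in the comparison model. This follows from the element distinctness lower bound.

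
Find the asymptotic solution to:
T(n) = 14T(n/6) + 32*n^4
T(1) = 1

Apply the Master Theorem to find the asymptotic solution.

a=14, b=6, f(n)=32*n^4. log_6(14) = 1.473 < 4. Case 3: T(n) = O(n^4).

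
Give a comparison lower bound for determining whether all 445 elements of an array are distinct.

In the algebraic decision-tree model, the YES region for element distinctness on 445 elements has 445! connected components (one per ordering). Ben-Or's theorem then gives a lower bound of Omega(log(n!)) = Omega(n log n).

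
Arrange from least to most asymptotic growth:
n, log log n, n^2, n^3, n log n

Ordered by growth rate: log log n < n < n log n < n^2 < n^3.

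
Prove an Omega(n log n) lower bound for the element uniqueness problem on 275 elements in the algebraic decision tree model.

In the algebraic decision tree model, element uniqueness on 275 elements is equivalent to determining which cell of an arrangement of C(275,2) = 37675 hyperplanes x_i = x_j contains the input point. Ben-Or's theorem shows this requires Omega(n log n).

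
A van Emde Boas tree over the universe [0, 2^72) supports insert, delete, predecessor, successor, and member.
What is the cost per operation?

vEB recursively partitions [0, 4722366482869645213696) into sqrt(u) clusters of size sqrt(u). Each operation recurses into either one cluster or the summary, never both: T(u) = T(sqrt(u)) + O(1) => T(u) = O(log log u) = O(log 72). This is worst-case, not just amortized.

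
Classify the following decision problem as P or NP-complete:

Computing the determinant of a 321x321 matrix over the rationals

This problem is in P: Gaussian elimination runs in O(n^3).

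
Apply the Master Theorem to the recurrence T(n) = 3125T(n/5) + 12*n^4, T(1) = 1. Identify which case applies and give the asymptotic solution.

a=3125, b=5, f(n)=12*n^4.
log_5(3125) = 5 > 4.
Since f(n) = O(n^4) is polynomially smaller than n^5, Case 1 applies.
T(n) = Theta(n^5).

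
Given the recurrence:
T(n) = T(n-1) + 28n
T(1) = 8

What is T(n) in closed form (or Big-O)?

Unrolling: T(n) = 8 + 28*(2 + 3 + ... + n) = 8 + 28*(n(n+1)/2 - 1) = O(n^2).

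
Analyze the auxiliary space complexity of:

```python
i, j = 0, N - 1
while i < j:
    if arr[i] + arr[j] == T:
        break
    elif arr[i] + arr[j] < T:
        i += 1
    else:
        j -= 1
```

Space complexity: O(1).
Only a constant amount of auxiliary storage is used; nothing grows with n.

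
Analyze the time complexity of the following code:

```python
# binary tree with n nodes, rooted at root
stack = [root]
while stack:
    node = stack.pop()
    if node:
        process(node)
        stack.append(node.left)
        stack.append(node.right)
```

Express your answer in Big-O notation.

Time complexity: O(n).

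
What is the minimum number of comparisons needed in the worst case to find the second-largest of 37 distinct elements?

Lower bound: finding the max needs 37-1 comparisons. By the adversary weight-doubling argument, the max must personally win >= ceil(log_2(37)) = 6 comparisons; the 2nd-largest is among those 6 losers, needing 6-1 more comparisons. Total >= 37-1 + 6-1 = 41. A balanced knockout tournament achieves this.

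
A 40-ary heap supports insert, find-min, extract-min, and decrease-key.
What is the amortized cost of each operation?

The 40-ary heap has height O(log_40 n). Insert sifts up: O(log_40 n). Find-min reads the root: O(1). Extract-min sifts down comparing 40 children per level: O(40 * log_40 n). Decrease-key sifts up: O(log_40 n).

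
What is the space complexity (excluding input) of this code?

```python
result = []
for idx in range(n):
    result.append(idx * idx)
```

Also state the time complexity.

Space complexity: O(n).
Auxiliary storage grows linearly with the input size n in the worst case.
Time complexity: O(n).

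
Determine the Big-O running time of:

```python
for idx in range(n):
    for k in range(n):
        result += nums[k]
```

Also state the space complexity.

Time complexity: O(n^2).
Space complexity: O(1).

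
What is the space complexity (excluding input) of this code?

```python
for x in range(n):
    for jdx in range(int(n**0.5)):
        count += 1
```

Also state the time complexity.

Space complexity: O(1).
Only a constant amount of auxiliary storage is used; nothing grows with n.
Time complexity: O(n * sqrt(n)).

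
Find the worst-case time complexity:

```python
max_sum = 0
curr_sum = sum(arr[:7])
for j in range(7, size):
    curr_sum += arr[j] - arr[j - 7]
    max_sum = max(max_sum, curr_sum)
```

Time complexity: O(n).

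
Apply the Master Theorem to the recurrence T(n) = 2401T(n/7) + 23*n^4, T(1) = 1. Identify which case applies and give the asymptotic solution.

a=2401, b=7, f(n)=23*n^4.
log_7(2401) = 4, so n^(log_b(a)) = n^4.
f(n) = Theta(n^4), so Case 2 applies.
T(n) = Theta(n^4 log n).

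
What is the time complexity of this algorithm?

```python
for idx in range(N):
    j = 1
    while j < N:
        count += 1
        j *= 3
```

Time complexity: O(n log n).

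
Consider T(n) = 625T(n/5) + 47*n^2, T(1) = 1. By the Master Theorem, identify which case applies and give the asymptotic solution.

a=625, b=5, f(n)=47*n^2.
log_5(625) = 4 > 2.
Since f(n) = O(n^2) is polynomially smaller than n^4, Case 1 applies.
T(n) = Theta(n^4).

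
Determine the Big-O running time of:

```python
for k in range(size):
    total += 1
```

Time complexity: O(n).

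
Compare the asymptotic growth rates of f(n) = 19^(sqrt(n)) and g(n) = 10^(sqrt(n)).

f(n) = 19^(sqrt(n)) grows faster: ratio is (19/10)^(sqrt(n)) -> infinity since 19/10 > 1.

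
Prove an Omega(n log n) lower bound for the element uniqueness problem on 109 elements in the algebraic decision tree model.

In the algebraic decision tree model, element uniqueness on 109 elements is equivalent to determining which cell of an arrangement of C(109,2) = 5886 hyperplanes x_i = x_j contains the input point. Ben-Or's theorem shows this requires Omega(n log n).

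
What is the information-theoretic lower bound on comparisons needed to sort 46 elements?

There are 46! = 5502622159812088949850305428800254892961651752960000000000 possible orderings. Each comparison gives 1 bit. We need at least ceil(log_2(5502622159812088949850305428800254892961651752960000000000)) = 192 comparisons.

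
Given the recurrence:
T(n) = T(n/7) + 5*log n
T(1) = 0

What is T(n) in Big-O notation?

Each of the log_7(n) levels adds O(log n). T(n) = O(log^2 n).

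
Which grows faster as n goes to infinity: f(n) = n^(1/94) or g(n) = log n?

f(n) = n^(1/94) grows faster: any positive power of n dominates log n.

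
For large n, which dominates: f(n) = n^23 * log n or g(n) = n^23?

f(n) = n^23 * log n grows faster: extra log n factor -> infinity.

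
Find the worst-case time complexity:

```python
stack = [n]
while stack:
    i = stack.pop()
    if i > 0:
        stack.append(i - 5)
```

Time complexity: O(n).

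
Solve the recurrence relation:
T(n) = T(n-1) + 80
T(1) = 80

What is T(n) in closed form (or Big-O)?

Unrolling: T(n) = T(n-1) + 80 = T(n-2) + 2*80 = ... = T(1) + (n-1)*80 = 80 + (n-1)*80 = 80n.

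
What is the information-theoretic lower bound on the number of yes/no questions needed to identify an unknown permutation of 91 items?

There are 91! = 135200152767840296255166568759495142147586866476906677791741734597153670771559994765685283954750449427751168336768008192000000000000000000000 permutations. Each yes/no question gives at most 1 bit, so at least ceil(log_2(135200152767840296255166568759495142147586866476906677791741734597153670771559994765685283954750449427751168336768008192000000000000000000000)) = 466 questions are needed.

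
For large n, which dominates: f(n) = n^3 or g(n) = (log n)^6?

f(n) = n^3 grows faster: any positive polynomial dominates any polylog.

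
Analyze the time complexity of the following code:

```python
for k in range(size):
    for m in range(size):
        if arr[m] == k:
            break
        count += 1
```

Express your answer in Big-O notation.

Time complexity: O(n^2).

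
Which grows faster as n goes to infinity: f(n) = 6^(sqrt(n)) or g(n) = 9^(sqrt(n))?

g(n) = 9^(sqrt(n)) grows faster: ratio is (9/6)^(sqrt(n)) -> infinity since 9/6 > 1.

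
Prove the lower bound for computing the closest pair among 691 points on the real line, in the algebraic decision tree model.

Reduction from element distinctness: given 691 reals, the closest-pair distance is 0 iff two are equal. Element distinctness has an Omega(n log n) lower bound in the algebraic decision tree model (Ben-Or). Therefore closest pair on a line also requires Omega(n log n). Sorting then a linear scan achieves this.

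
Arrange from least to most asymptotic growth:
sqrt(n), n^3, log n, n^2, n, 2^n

Ordered by growth rate: log n < sqrt(n) < n < n^2 < n^3 < 2^n.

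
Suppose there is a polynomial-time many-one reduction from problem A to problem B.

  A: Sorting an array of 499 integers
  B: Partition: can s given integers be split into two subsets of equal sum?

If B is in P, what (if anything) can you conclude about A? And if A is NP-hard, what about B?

A poly-time reduction A <=_p B means any A-instance can be transformed to a B-instance in poly time.
If B is in P: compose the reduction with B's poly-time algorithm to solve A in poly time, so A is in P.
If A is NP-hard: every NP problem reduces to A, which reduces to B; composing reductions, every NP problem reduces to B, so B is NP-hard.
(Here in fact A is P and B is NP-complete.)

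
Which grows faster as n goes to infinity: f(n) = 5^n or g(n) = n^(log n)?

f(n) = 5^n grows faster: take logs: log(n^(log n)) = (log n)^2, log(5^n) = n log 5; n dominates (log n)^2.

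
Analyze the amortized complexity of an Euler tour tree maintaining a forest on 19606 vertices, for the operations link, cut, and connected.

An Euler tour tree stores each tree's Euler tour as a balanced BST keyed by tour position. On 19606 vertices: link concatenates two tours via O(1) splits/joins of size <= 2*19606 (O(log n)); cut splits the tour at the two occurrences of the edge (O(log n)); connected compares BST roots (O(log n) to find the root). All O(log n) amortized.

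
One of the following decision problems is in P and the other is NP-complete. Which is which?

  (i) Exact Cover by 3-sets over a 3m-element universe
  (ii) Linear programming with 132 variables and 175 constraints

(i) is NP-complete: one of Karp's 21 NP-complete problems.
(ii) is P: the ellipsoid and interior-point methods run in polynomial time.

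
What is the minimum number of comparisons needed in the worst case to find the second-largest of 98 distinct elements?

Lower bound: finding the max needs 98-1 comparisons. By the adversary weight-doubling argument, the max must personally win >= ceil(log_2(98)) = 7 comparisons; the 2nd-largest is among those 7 losers, needing 7-1 more comparisons. Total >= 98-1 + 7-1 = 103. A balanced knockout tournament achieves this.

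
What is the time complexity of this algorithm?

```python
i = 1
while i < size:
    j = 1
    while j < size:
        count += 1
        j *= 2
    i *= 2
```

Time complexity: O(log^2 n).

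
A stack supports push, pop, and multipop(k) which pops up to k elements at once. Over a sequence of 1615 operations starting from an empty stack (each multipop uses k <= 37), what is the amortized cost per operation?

Each element is pushed exactly once and popped at most once (whether by pop or as part of a multipop). So the total number of individual pops over the whole sequence is at most the number of pushes, which is at most 1615. Total work <= 2 * 1615, hence O(1) amortized per operation.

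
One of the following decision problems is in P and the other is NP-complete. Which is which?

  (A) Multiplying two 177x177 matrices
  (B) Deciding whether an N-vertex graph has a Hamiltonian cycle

(A) is P: the schoolbook algorithm runs in O(n^3).
(B) is NP-complete: one of Karp's 21 NP-complete problems.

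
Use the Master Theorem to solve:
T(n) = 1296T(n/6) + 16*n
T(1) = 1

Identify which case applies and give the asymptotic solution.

a=1296, b=6, f(n)=16*n.
log_6(1296) = 4 > 1.
Since f(n) = O(n^1) is polynomially smaller than n^4, Case 1 applies.
T(n) = Theta(n^4).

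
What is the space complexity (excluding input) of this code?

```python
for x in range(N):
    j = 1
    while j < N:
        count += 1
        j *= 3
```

Space complexity: O(1).
Only a constant amount of auxiliary storage is used; nothing grows with n.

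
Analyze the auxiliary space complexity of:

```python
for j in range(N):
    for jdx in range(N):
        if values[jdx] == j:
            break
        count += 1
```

Space complexity: O(1).
Only a constant amount of auxiliary storage is used; nothing grows with n.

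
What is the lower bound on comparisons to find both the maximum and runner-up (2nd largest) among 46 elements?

Lower bound: finding the max needs 46-1 comparisons. By an adversary weight-doubling argument, the maximum element must personally win at least ceil(log_2(46)) = 6 comparisons in any correct algorithm. The 2nd largest is among those 6 direct losers, and distinguishing it requires 6-1 more comparisons. Total >= 46-1 + 6-1 = 50. A balanced tournament achieves this bound exactly.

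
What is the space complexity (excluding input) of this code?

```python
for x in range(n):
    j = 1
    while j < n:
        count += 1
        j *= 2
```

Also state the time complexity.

Space complexity: O(1).
Only a constant amount of auxiliary storage is used; nothing grows with n.
Time complexity: O(n log n).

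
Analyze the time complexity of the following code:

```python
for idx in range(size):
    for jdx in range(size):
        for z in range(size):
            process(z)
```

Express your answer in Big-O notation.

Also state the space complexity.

Time complexity: O(n^3).
Space complexity: O(1).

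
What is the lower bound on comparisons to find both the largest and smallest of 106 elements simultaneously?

Pair elements first (floor(106/2) comparisons), then find max among winners and min among losers. Total: ceil(3*106/2) - 2 = 157 comparisons.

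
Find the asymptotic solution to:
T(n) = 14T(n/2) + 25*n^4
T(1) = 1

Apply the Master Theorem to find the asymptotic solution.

a=14, b=2, f(n)=25*n^4. log_2(14) = 3.807 < 4. Case 3: T(n) = O(n^4).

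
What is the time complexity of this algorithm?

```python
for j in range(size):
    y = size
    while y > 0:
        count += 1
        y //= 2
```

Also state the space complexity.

Time complexity: O(n log n).
Space complexity: O(1).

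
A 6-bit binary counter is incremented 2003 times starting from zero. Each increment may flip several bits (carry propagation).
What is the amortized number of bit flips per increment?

Bit i flips on every 2^i-th increment, so over 2003 increments bit i flips floor(2003/2^i) times. Summing over i: total flips < 2 * 2003. Amortized: < 2 = O(1) per increment.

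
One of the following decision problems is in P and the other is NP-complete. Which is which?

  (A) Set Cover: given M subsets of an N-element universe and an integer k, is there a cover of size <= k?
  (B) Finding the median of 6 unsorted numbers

(A) is NP-complete: one of Karp's 21 NP-complete problems (with k part of the input).
(B) is P: linear-time selection (median-of-medians) runs in O(n).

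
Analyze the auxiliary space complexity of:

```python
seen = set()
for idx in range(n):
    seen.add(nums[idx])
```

Space complexity: O(n).
Auxiliary storage grows linearly with the input size n in the worst case.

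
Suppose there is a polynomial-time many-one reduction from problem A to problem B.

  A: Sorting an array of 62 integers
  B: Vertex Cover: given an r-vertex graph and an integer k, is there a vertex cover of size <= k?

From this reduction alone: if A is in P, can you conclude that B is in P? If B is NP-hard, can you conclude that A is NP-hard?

A poly-time reduction A <=_p B transfers tractability DOWN (B easy => A easy) and hardness UP (A hard => B hard), not the reverse.
From A in P, the reduction alone does NOT give B in P: any problem in P trivially reduces to SAT, yet SAT is not known to be in P.
From B NP-hard, the reduction alone does NOT give A NP-hard: again, easy problems reduce to hard ones.
(Here in fact A is P and B is NP-complete.)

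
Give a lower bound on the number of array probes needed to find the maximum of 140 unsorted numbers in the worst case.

Adversary: any unprobed cell could hold a value larger than everything seen so far. If fewer than 140 cells are probed, the adversary places the max in an unprobed cell. So all 140 cells must be examined; together with 140-1 comparisons this is tight.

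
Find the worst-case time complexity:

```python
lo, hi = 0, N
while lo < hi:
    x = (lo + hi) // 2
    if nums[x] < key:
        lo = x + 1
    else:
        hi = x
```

Time complexity: O(log n).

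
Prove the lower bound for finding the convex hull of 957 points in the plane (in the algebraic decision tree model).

Reduction from sorting: given 957 numbers x_1,...,x_{957}, map x_i to the point (x_i, x_i^2) on the parabola y = x^2. All points are on the convex hull, and walking the hull gives them in sorted x-order. Since sorting requires Omega(n log n), so does planar convex hull.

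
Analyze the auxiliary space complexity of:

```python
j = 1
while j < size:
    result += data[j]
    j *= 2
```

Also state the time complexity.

Space complexity: O(1).
Only a constant amount of auxiliary storage is used; nothing grows with n.
Time complexity: O(log n).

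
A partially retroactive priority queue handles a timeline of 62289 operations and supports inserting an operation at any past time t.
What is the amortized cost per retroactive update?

Partially retroactive priority queues (Demaine-Iacono-Langerman) allow updates at past times with queries only at the present. With a balanced BST over the m = 62289 timeline events tracking bridges, each retroactive insert or delete is O(log m) amortized.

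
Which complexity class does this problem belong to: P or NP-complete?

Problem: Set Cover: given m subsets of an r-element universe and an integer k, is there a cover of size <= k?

This problem is NP-complete: one of Karp's 21 NP-complete problems (with k part of the input).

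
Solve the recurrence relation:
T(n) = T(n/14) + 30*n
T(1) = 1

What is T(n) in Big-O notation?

Geometric series: 30*n*(1 + 1/14 + 1/14^2 + ...) = O(n). T(n) = O(n).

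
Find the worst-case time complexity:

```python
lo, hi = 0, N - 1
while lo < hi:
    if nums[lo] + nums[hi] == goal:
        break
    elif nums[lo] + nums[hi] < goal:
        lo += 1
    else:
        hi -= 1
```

Time complexity: O(n).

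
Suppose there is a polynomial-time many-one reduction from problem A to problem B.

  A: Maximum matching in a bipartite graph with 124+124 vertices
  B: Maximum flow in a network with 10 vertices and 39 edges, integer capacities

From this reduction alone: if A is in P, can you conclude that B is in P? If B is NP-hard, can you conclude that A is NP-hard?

A poly-time reduction A <=_p B transfers tractability DOWN (B easy => A easy) and hardness UP (A hard => B hard), not the reverse.
From A in P, the reduction alone does NOT give B in P: any problem in P trivially reduces to SAT, yet SAT is not known to be in P.
From B NP-hard, the reduction alone does NOT give A NP-hard: again, easy problems reduce to hard ones.
(Here in fact A is P and B is P.)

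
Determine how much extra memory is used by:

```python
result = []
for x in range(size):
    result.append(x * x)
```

Space complexity: O(n).
Auxiliary storage grows linearly with the input size n in the worst case.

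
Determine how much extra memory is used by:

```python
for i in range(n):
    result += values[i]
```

Space complexity: O(1).
Only a constant amount of auxiliary storage is used; nothing grows with n.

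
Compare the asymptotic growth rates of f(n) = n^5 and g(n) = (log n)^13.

f(n) = n^5 grows faster: any positive polynomial dominates any polylog.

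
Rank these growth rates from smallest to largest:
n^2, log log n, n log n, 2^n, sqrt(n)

Ordered by growth rate: log log n < sqrt(n) < n log n < n^2 < 2^n.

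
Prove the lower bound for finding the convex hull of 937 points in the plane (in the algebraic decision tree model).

Reduction from sorting: given 937 numbers x_1,...,x_{937}, map x_i to the point (x_i, x_i^2) on the parabola y = x^2. All points are on the convex hull, and walking the hull gives them in sorted x-order. Since sorting requires Omega(n log n), so does planar convex hull.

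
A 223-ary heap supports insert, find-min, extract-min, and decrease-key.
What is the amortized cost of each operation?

The 223-ary heap has height O(log_223 n). Insert sifts up: O(log_223 n). Find-min reads the root: O(1). Extract-min sifts down comparing 223 children per level: O(223 * log_223 n). Decrease-key sifts up: O(log_223 n).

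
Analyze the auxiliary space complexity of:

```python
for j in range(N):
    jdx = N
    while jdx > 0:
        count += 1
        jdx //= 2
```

Space complexity: O(1).
Only a constant amount of auxiliary storage is used; nothing grows with n.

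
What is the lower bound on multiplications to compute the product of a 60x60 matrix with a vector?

A 60x60 matrix-vector product has 60 inner products of length 60. Output depends on all 60^2 = 3600 matrix entries. At least 3600 multiplications needed.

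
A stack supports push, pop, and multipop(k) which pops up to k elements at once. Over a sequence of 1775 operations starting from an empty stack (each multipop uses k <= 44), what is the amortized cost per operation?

Each element is pushed exactly once and popped at most once (whether by pop or as part of a multipop). So the total number of individual pops over the whole sequence is at most the number of pushes, which is at most 1775. Total work <= 2 * 1775, hence O(1) amortized per operation.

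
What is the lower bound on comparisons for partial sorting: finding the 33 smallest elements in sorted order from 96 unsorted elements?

Finding 33 smallest of 96 in sorted order: Omega(96) to identify the 33 smallest, plus Omega(33 log 33) to sort them. Total: Omega(n + k log k).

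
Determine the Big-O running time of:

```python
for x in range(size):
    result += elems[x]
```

Time complexity: O(n).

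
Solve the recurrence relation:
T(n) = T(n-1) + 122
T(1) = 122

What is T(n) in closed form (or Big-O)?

Unrolling: T(n) = T(n-1) + 122 = T(n-2) + 2*122 = ... = T(1) + (n-1)*122 = 122 + (n-1)*122 = 122n.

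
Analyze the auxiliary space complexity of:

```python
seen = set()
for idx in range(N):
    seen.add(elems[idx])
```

Space complexity: O(n).
Auxiliary storage grows linearly with the input size n in the worst case.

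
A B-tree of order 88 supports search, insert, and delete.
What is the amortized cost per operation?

B-tree of order 88 has height O(log_88 n). Each operation traverses the tree height. Splits during insert and merges during delete are O(1) each and occur at most once per level. Total cost per operation: O(log_88 n).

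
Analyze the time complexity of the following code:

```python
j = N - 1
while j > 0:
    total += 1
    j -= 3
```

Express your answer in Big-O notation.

Time complexity: O(n).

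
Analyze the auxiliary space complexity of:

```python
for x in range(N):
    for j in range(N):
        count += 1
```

Space complexity: O(1).
Only a constant amount of auxiliary storage is used; nothing grows with n.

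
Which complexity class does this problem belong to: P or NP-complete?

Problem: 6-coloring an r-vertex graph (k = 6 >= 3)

This problem is NP-complete: graph k-coloring for k>=3 is NP-complete by reduction from 3-SAT.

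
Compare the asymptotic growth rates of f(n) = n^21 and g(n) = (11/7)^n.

g(n) = (11/7)^n grows faster: (11/7)^n is exponential with base 11/7 > 1, dominating every polynomial.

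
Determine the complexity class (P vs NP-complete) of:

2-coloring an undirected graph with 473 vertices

This problem is in P: 2-coloring is bipartiteness testing via BFS, O(V+E).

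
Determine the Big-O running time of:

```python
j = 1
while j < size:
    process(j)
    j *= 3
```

Time complexity: O(log n).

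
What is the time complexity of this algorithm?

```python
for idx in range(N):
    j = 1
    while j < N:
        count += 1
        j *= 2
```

Time complexity: O(n log n).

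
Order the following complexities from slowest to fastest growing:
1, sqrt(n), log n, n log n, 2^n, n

Ordered by growth rate: 1 < log n < sqrt(n) < n < n log n < 2^n.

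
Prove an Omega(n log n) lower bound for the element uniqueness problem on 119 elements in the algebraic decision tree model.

In the algebraic decision tree model, element uniqueness on 119 elements is equivalent to determining which cell of an arrangement of C(119,2) = 7021 hyperplanes x_i = x_j contains the input point. Ben-Or's theorem shows this requires Omega(n log n).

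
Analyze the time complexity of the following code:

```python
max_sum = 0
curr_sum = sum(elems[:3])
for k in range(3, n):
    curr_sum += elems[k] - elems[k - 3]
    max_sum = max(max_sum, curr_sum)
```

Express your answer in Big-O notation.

Time complexity: O(n).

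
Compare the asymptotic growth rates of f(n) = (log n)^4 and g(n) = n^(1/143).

g(n) = n^(1/143) grows faster: any positive power of n dominates any polylog.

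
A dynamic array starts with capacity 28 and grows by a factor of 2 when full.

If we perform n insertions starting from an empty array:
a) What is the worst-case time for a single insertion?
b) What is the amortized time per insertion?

(a) Worst-case single insertion: O(n) -- when the array is full at capacity c, the resize copies all c elements, and c can be Theta(n).
(b) Resizes happen at sizes 28, 56, 112, ... Total copy cost for n insertions: 28 + 56 + ... = O(n) (geometric series with ratio 1/2). Amortized cost per insertion: O(n)/n = O(1).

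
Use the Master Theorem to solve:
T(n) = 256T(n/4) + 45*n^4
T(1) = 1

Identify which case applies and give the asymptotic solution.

a=256, b=4, f(n)=45*n^4.
log_4(256) = 4, so n^(log_b(a)) = n^4.
f(n) = Theta(n^4), so Case 2 applies.
T(n) = Theta(n^4 log n).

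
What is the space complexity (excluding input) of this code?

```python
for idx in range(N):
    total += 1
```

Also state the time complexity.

Space complexity: O(1).
Only a constant amount of auxiliary storage is used; nothing grows with n.
Time complexity: O(n).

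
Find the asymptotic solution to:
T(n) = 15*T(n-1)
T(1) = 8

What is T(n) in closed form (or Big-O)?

Each step multiplies by 15. T(n) = T(1)*15^(n-1) = 8*15^(n-1).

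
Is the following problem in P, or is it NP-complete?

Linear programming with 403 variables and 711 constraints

This problem is in P: the ellipsoid and interior-point methods run in polynomial time.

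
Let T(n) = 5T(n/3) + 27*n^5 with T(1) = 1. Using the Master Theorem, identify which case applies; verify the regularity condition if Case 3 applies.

a=5, b=3, f(n)=27*n^5.
log_3(5) = 1.465 < 5.
f(n) = Omega(n^(1.465+epsilon)) for some epsilon > 0, so Case 3 is the candidate.
Regularity: a*f(n/b) = 5*27*(n/3)^5 = (5/243)*27*n^5 <= c*f(n) with c = 5/243 < 1. Satisfied.
Case 3: T(n) = Theta(n^5).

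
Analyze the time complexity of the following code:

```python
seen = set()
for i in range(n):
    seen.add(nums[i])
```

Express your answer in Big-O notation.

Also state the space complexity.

Time complexity: O(n).
Space complexity: O(n).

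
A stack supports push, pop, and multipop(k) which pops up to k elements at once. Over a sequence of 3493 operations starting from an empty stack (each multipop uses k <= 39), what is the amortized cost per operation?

Each element is pushed exactly once and popped at most once (whether by pop or as part of a multipop). So the total number of individual pops over the whole sequence is at most the number of pushes, which is at most 3493. Total work <= 2 * 3493, hence O(1) amortized per operation.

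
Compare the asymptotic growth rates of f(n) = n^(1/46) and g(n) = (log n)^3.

f(n) = n^(1/46) grows faster: any positive power of n dominates any polylog.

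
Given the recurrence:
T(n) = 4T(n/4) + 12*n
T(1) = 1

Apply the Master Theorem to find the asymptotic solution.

a=4, b=4, f(n)=12*n. log_4(4) = 1. Case 2: T(n) = O(n log n).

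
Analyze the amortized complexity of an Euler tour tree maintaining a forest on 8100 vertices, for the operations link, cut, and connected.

An Euler tour tree stores each tree's Euler tour as a balanced BST keyed by tour position. On 8100 vertices: link concatenates two tours via O(1) splits/joins of size <= 2*8100 (O(log n)); cut splits the tour at the two occurrences of the edge (O(log n)); connected compares BST roots (O(log n) to find the root). All O(log n) amortized.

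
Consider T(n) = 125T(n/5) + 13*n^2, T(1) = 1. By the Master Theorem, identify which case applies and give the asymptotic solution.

a=125, b=5, f(n)=13*n^2.
log_5(125) = 3 > 2.
Since f(n) = O(n^2) is polynomially smaller than n^3, Case 1 applies.
T(n) = Theta(n^3).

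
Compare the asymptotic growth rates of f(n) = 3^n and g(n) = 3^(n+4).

f(n) = 3^n and g(n) = 3^(n+4) are Theta of each other: 3^(n+4) = 3^4 * 3^n = Theta(3^n).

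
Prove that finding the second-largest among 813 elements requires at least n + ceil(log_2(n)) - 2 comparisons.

Lower bound (adversary): identifying the maximum requires 813-1 comparisons (each eliminates one candidate). Assign weight 1 to each element; on each comparison the adversary lets the heavier side win and gives it the loser's weight. The max ends with weight 813, but each comparison it wins at most doubles its weight, so the max must win >= ceil(log_2(813)) = 10 comparisons. The second-largest is one of those 10 direct losers to the max, and identifying which one is largest needs >= 10-1 further comparisons. Total >= 813-1 + 10-1 = 821.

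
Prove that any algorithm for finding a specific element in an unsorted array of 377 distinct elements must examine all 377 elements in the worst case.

Adversary argument: if the algorithm examines fewer than 377 elements, the adversary places the target in an unexamined position. The algorithm cannot distinguish 'not present' from 'in unexamined position'.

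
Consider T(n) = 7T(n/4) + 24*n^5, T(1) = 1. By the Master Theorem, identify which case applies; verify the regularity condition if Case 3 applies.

a=7, b=4, f(n)=24*n^5.
log_4(7) = 1.404 < 5.
f(n) = Omega(n^(1.404+epsilon)) for some epsilon > 0, so Case 3 is the candidate.
Regularity: a*f(n/b) = 7*24*(n/4)^5 = (7/1024)*24*n^5 <= c*f(n) with c = 7/1024 < 1. Satisfied.
Case 3: T(n) = Theta(n^5).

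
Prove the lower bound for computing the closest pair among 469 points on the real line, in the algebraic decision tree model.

Reduction from element distinctness: given 469 reals, the closest-pair distance is 0 iff two are equal. Element distinctness has an Omega(n log n) lower bound in the algebraic decision tree model (Ben-Or). Therefore closest pair on a line also requires Omega(n log n). Sorting then a linear scan achieves this.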